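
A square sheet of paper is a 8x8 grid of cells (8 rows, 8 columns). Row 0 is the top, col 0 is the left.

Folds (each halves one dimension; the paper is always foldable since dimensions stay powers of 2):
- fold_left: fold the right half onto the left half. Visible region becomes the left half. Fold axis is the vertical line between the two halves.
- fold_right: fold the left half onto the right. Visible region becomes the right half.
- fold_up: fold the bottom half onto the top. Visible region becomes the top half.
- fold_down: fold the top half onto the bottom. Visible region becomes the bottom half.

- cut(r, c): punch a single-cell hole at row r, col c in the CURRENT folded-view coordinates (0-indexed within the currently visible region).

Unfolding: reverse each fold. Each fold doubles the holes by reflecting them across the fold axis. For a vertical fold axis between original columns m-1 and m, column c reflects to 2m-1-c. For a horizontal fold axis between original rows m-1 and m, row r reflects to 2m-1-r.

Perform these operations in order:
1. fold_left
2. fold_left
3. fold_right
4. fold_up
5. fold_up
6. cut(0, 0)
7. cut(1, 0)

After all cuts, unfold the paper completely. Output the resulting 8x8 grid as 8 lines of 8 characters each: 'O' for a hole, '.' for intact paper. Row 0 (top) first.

Op 1 fold_left: fold axis v@4; visible region now rows[0,8) x cols[0,4) = 8x4
Op 2 fold_left: fold axis v@2; visible region now rows[0,8) x cols[0,2) = 8x2
Op 3 fold_right: fold axis v@1; visible region now rows[0,8) x cols[1,2) = 8x1
Op 4 fold_up: fold axis h@4; visible region now rows[0,4) x cols[1,2) = 4x1
Op 5 fold_up: fold axis h@2; visible region now rows[0,2) x cols[1,2) = 2x1
Op 6 cut(0, 0): punch at orig (0,1); cuts so far [(0, 1)]; region rows[0,2) x cols[1,2) = 2x1
Op 7 cut(1, 0): punch at orig (1,1); cuts so far [(0, 1), (1, 1)]; region rows[0,2) x cols[1,2) = 2x1
Unfold 1 (reflect across h@2): 4 holes -> [(0, 1), (1, 1), (2, 1), (3, 1)]
Unfold 2 (reflect across h@4): 8 holes -> [(0, 1), (1, 1), (2, 1), (3, 1), (4, 1), (5, 1), (6, 1), (7, 1)]
Unfold 3 (reflect across v@1): 16 holes -> [(0, 0), (0, 1), (1, 0), (1, 1), (2, 0), (2, 1), (3, 0), (3, 1), (4, 0), (4, 1), (5, 0), (5, 1), (6, 0), (6, 1), (7, 0), (7, 1)]
Unfold 4 (reflect across v@2): 32 holes -> [(0, 0), (0, 1), (0, 2), (0, 3), (1, 0), (1, 1), (1, 2), (1, 3), (2, 0), (2, 1), (2, 2), (2, 3), (3, 0), (3, 1), (3, 2), (3, 3), (4, 0), (4, 1), (4, 2), (4, 3), (5, 0), (5, 1), (5, 2), (5, 3), (6, 0), (6, 1), (6, 2), (6, 3), (7, 0), (7, 1), (7, 2), (7, 3)]
Unfold 5 (reflect across v@4): 64 holes -> [(0, 0), (0, 1), (0, 2), (0, 3), (0, 4), (0, 5), (0, 6), (0, 7), (1, 0), (1, 1), (1, 2), (1, 3), (1, 4), (1, 5), (1, 6), (1, 7), (2, 0), (2, 1), (2, 2), (2, 3), (2, 4), (2, 5), (2, 6), (2, 7), (3, 0), (3, 1), (3, 2), (3, 3), (3, 4), (3, 5), (3, 6), (3, 7), (4, 0), (4, 1), (4, 2), (4, 3), (4, 4), (4, 5), (4, 6), (4, 7), (5, 0), (5, 1), (5, 2), (5, 3), (5, 4), (5, 5), (5, 6), (5, 7), (6, 0), (6, 1), (6, 2), (6, 3), (6, 4), (6, 5), (6, 6), (6, 7), (7, 0), (7, 1), (7, 2), (7, 3), (7, 4), (7, 5), (7, 6), (7, 7)]

Answer: OOOOOOOO
OOOOOOOO
OOOOOOOO
OOOOOOOO
OOOOOOOO
OOOOOOOO
OOOOOOOO
OOOOOOOO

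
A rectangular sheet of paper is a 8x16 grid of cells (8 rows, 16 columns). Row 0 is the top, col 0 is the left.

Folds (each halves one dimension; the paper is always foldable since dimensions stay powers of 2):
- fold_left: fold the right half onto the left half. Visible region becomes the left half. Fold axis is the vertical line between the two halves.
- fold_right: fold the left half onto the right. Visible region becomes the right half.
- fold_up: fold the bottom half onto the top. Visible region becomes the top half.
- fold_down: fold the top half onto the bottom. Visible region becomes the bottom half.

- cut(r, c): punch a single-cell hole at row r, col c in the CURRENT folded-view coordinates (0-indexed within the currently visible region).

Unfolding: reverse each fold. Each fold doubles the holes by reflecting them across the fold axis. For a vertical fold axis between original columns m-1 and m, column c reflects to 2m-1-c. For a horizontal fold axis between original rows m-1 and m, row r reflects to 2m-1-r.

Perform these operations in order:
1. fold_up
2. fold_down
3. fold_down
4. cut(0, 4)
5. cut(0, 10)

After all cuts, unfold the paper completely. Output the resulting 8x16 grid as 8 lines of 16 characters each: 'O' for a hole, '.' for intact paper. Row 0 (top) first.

Op 1 fold_up: fold axis h@4; visible region now rows[0,4) x cols[0,16) = 4x16
Op 2 fold_down: fold axis h@2; visible region now rows[2,4) x cols[0,16) = 2x16
Op 3 fold_down: fold axis h@3; visible region now rows[3,4) x cols[0,16) = 1x16
Op 4 cut(0, 4): punch at orig (3,4); cuts so far [(3, 4)]; region rows[3,4) x cols[0,16) = 1x16
Op 5 cut(0, 10): punch at orig (3,10); cuts so far [(3, 4), (3, 10)]; region rows[3,4) x cols[0,16) = 1x16
Unfold 1 (reflect across h@3): 4 holes -> [(2, 4), (2, 10), (3, 4), (3, 10)]
Unfold 2 (reflect across h@2): 8 holes -> [(0, 4), (0, 10), (1, 4), (1, 10), (2, 4), (2, 10), (3, 4), (3, 10)]
Unfold 3 (reflect across h@4): 16 holes -> [(0, 4), (0, 10), (1, 4), (1, 10), (2, 4), (2, 10), (3, 4), (3, 10), (4, 4), (4, 10), (5, 4), (5, 10), (6, 4), (6, 10), (7, 4), (7, 10)]

Answer: ....O.....O.....
....O.....O.....
....O.....O.....
....O.....O.....
....O.....O.....
....O.....O.....
....O.....O.....
....O.....O.....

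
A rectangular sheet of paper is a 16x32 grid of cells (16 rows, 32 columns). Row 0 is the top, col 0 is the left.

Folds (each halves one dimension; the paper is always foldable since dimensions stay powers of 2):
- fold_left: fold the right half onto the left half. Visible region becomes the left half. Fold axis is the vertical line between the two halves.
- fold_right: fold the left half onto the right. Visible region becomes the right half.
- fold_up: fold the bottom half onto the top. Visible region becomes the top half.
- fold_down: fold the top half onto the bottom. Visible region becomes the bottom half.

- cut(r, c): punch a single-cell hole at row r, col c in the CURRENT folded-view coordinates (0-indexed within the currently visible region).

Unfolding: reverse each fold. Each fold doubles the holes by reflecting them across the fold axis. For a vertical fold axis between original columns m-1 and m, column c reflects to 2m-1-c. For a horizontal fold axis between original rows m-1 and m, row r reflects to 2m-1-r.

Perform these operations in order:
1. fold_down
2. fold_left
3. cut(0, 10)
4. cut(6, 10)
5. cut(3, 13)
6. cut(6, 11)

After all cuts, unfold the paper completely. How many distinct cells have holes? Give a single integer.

Op 1 fold_down: fold axis h@8; visible region now rows[8,16) x cols[0,32) = 8x32
Op 2 fold_left: fold axis v@16; visible region now rows[8,16) x cols[0,16) = 8x16
Op 3 cut(0, 10): punch at orig (8,10); cuts so far [(8, 10)]; region rows[8,16) x cols[0,16) = 8x16
Op 4 cut(6, 10): punch at orig (14,10); cuts so far [(8, 10), (14, 10)]; region rows[8,16) x cols[0,16) = 8x16
Op 5 cut(3, 13): punch at orig (11,13); cuts so far [(8, 10), (11, 13), (14, 10)]; region rows[8,16) x cols[0,16) = 8x16
Op 6 cut(6, 11): punch at orig (14,11); cuts so far [(8, 10), (11, 13), (14, 10), (14, 11)]; region rows[8,16) x cols[0,16) = 8x16
Unfold 1 (reflect across v@16): 8 holes -> [(8, 10), (8, 21), (11, 13), (11, 18), (14, 10), (14, 11), (14, 20), (14, 21)]
Unfold 2 (reflect across h@8): 16 holes -> [(1, 10), (1, 11), (1, 20), (1, 21), (4, 13), (4, 18), (7, 10), (7, 21), (8, 10), (8, 21), (11, 13), (11, 18), (14, 10), (14, 11), (14, 20), (14, 21)]

Answer: 16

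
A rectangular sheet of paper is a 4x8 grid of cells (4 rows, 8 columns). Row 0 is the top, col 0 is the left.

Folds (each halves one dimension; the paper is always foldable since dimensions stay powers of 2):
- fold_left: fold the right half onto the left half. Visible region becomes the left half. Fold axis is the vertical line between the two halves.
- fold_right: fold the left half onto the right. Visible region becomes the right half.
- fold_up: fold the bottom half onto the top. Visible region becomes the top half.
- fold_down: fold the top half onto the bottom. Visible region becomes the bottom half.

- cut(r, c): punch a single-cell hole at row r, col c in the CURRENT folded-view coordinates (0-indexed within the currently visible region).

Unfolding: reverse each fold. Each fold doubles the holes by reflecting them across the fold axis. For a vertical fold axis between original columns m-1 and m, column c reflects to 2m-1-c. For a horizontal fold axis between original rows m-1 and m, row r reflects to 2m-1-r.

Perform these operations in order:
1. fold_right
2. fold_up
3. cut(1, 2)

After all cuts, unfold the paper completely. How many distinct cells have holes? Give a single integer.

Answer: 4

Derivation:
Op 1 fold_right: fold axis v@4; visible region now rows[0,4) x cols[4,8) = 4x4
Op 2 fold_up: fold axis h@2; visible region now rows[0,2) x cols[4,8) = 2x4
Op 3 cut(1, 2): punch at orig (1,6); cuts so far [(1, 6)]; region rows[0,2) x cols[4,8) = 2x4
Unfold 1 (reflect across h@2): 2 holes -> [(1, 6), (2, 6)]
Unfold 2 (reflect across v@4): 4 holes -> [(1, 1), (1, 6), (2, 1), (2, 6)]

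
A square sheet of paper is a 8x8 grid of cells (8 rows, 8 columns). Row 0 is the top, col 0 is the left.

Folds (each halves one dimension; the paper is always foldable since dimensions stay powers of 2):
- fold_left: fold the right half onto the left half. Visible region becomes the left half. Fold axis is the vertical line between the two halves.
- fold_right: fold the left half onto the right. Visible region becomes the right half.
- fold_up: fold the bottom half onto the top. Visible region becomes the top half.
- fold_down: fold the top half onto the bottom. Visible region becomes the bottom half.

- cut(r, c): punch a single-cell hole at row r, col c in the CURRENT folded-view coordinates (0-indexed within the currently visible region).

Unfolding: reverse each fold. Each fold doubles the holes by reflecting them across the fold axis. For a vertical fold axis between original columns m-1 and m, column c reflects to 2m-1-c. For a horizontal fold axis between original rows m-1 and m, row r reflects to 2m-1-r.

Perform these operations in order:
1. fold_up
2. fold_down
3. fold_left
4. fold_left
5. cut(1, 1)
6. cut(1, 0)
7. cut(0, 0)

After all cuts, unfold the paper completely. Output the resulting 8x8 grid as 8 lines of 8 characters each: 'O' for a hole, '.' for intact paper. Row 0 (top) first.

Answer: OOOOOOOO
O..OO..O
O..OO..O
OOOOOOOO
OOOOOOOO
O..OO..O
O..OO..O
OOOOOOOO

Derivation:
Op 1 fold_up: fold axis h@4; visible region now rows[0,4) x cols[0,8) = 4x8
Op 2 fold_down: fold axis h@2; visible region now rows[2,4) x cols[0,8) = 2x8
Op 3 fold_left: fold axis v@4; visible region now rows[2,4) x cols[0,4) = 2x4
Op 4 fold_left: fold axis v@2; visible region now rows[2,4) x cols[0,2) = 2x2
Op 5 cut(1, 1): punch at orig (3,1); cuts so far [(3, 1)]; region rows[2,4) x cols[0,2) = 2x2
Op 6 cut(1, 0): punch at orig (3,0); cuts so far [(3, 0), (3, 1)]; region rows[2,4) x cols[0,2) = 2x2
Op 7 cut(0, 0): punch at orig (2,0); cuts so far [(2, 0), (3, 0), (3, 1)]; region rows[2,4) x cols[0,2) = 2x2
Unfold 1 (reflect across v@2): 6 holes -> [(2, 0), (2, 3), (3, 0), (3, 1), (3, 2), (3, 3)]
Unfold 2 (reflect across v@4): 12 holes -> [(2, 0), (2, 3), (2, 4), (2, 7), (3, 0), (3, 1), (3, 2), (3, 3), (3, 4), (3, 5), (3, 6), (3, 7)]
Unfold 3 (reflect across h@2): 24 holes -> [(0, 0), (0, 1), (0, 2), (0, 3), (0, 4), (0, 5), (0, 6), (0, 7), (1, 0), (1, 3), (1, 4), (1, 7), (2, 0), (2, 3), (2, 4), (2, 7), (3, 0), (3, 1), (3, 2), (3, 3), (3, 4), (3, 5), (3, 6), (3, 7)]
Unfold 4 (reflect across h@4): 48 holes -> [(0, 0), (0, 1), (0, 2), (0, 3), (0, 4), (0, 5), (0, 6), (0, 7), (1, 0), (1, 3), (1, 4), (1, 7), (2, 0), (2, 3), (2, 4), (2, 7), (3, 0), (3, 1), (3, 2), (3, 3), (3, 4), (3, 5), (3, 6), (3, 7), (4, 0), (4, 1), (4, 2), (4, 3), (4, 4), (4, 5), (4, 6), (4, 7), (5, 0), (5, 3), (5, 4), (5, 7), (6, 0), (6, 3), (6, 4), (6, 7), (7, 0), (7, 1), (7, 2), (7, 3), (7, 4), (7, 5), (7, 6), (7, 7)]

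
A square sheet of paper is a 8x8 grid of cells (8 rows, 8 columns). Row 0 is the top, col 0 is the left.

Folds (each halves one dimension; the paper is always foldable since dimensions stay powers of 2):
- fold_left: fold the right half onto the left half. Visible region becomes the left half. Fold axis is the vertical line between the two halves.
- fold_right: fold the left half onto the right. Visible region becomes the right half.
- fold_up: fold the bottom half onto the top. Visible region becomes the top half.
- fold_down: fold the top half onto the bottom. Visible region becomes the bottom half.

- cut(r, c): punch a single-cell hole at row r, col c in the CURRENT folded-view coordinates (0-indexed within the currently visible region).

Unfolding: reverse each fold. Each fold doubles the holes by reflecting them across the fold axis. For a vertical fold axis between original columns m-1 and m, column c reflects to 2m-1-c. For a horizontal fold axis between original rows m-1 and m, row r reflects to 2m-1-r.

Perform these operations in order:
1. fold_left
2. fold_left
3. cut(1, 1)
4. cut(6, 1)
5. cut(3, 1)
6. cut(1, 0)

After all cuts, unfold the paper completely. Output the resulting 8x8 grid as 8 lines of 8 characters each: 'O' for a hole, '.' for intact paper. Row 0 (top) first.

Answer: ........
OOOOOOOO
........
.OO..OO.
........
........
.OO..OO.
........

Derivation:
Op 1 fold_left: fold axis v@4; visible region now rows[0,8) x cols[0,4) = 8x4
Op 2 fold_left: fold axis v@2; visible region now rows[0,8) x cols[0,2) = 8x2
Op 3 cut(1, 1): punch at orig (1,1); cuts so far [(1, 1)]; region rows[0,8) x cols[0,2) = 8x2
Op 4 cut(6, 1): punch at orig (6,1); cuts so far [(1, 1), (6, 1)]; region rows[0,8) x cols[0,2) = 8x2
Op 5 cut(3, 1): punch at orig (3,1); cuts so far [(1, 1), (3, 1), (6, 1)]; region rows[0,8) x cols[0,2) = 8x2
Op 6 cut(1, 0): punch at orig (1,0); cuts so far [(1, 0), (1, 1), (3, 1), (6, 1)]; region rows[0,8) x cols[0,2) = 8x2
Unfold 1 (reflect across v@2): 8 holes -> [(1, 0), (1, 1), (1, 2), (1, 3), (3, 1), (3, 2), (6, 1), (6, 2)]
Unfold 2 (reflect across v@4): 16 holes -> [(1, 0), (1, 1), (1, 2), (1, 3), (1, 4), (1, 5), (1, 6), (1, 7), (3, 1), (3, 2), (3, 5), (3, 6), (6, 1), (6, 2), (6, 5), (6, 6)]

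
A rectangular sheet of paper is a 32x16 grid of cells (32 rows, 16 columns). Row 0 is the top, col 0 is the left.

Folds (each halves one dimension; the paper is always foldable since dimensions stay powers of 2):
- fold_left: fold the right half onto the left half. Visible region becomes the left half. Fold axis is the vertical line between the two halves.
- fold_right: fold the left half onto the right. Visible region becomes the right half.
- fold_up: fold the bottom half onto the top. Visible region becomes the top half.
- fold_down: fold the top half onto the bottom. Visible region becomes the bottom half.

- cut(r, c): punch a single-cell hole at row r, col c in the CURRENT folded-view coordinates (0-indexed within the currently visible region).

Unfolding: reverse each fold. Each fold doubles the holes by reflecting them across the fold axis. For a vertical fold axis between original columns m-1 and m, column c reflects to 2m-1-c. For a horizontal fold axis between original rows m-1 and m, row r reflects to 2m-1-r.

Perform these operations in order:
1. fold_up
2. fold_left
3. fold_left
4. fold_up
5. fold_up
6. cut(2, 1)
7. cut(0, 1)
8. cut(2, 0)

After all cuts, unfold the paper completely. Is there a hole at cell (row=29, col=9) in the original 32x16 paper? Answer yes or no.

Op 1 fold_up: fold axis h@16; visible region now rows[0,16) x cols[0,16) = 16x16
Op 2 fold_left: fold axis v@8; visible region now rows[0,16) x cols[0,8) = 16x8
Op 3 fold_left: fold axis v@4; visible region now rows[0,16) x cols[0,4) = 16x4
Op 4 fold_up: fold axis h@8; visible region now rows[0,8) x cols[0,4) = 8x4
Op 5 fold_up: fold axis h@4; visible region now rows[0,4) x cols[0,4) = 4x4
Op 6 cut(2, 1): punch at orig (2,1); cuts so far [(2, 1)]; region rows[0,4) x cols[0,4) = 4x4
Op 7 cut(0, 1): punch at orig (0,1); cuts so far [(0, 1), (2, 1)]; region rows[0,4) x cols[0,4) = 4x4
Op 8 cut(2, 0): punch at orig (2,0); cuts so far [(0, 1), (2, 0), (2, 1)]; region rows[0,4) x cols[0,4) = 4x4
Unfold 1 (reflect across h@4): 6 holes -> [(0, 1), (2, 0), (2, 1), (5, 0), (5, 1), (7, 1)]
Unfold 2 (reflect across h@8): 12 holes -> [(0, 1), (2, 0), (2, 1), (5, 0), (5, 1), (7, 1), (8, 1), (10, 0), (10, 1), (13, 0), (13, 1), (15, 1)]
Unfold 3 (reflect across v@4): 24 holes -> [(0, 1), (0, 6), (2, 0), (2, 1), (2, 6), (2, 7), (5, 0), (5, 1), (5, 6), (5, 7), (7, 1), (7, 6), (8, 1), (8, 6), (10, 0), (10, 1), (10, 6), (10, 7), (13, 0), (13, 1), (13, 6), (13, 7), (15, 1), (15, 6)]
Unfold 4 (reflect across v@8): 48 holes -> [(0, 1), (0, 6), (0, 9), (0, 14), (2, 0), (2, 1), (2, 6), (2, 7), (2, 8), (2, 9), (2, 14), (2, 15), (5, 0), (5, 1), (5, 6), (5, 7), (5, 8), (5, 9), (5, 14), (5, 15), (7, 1), (7, 6), (7, 9), (7, 14), (8, 1), (8, 6), (8, 9), (8, 14), (10, 0), (10, 1), (10, 6), (10, 7), (10, 8), (10, 9), (10, 14), (10, 15), (13, 0), (13, 1), (13, 6), (13, 7), (13, 8), (13, 9), (13, 14), (13, 15), (15, 1), (15, 6), (15, 9), (15, 14)]
Unfold 5 (reflect across h@16): 96 holes -> [(0, 1), (0, 6), (0, 9), (0, 14), (2, 0), (2, 1), (2, 6), (2, 7), (2, 8), (2, 9), (2, 14), (2, 15), (5, 0), (5, 1), (5, 6), (5, 7), (5, 8), (5, 9), (5, 14), (5, 15), (7, 1), (7, 6), (7, 9), (7, 14), (8, 1), (8, 6), (8, 9), (8, 14), (10, 0), (10, 1), (10, 6), (10, 7), (10, 8), (10, 9), (10, 14), (10, 15), (13, 0), (13, 1), (13, 6), (13, 7), (13, 8), (13, 9), (13, 14), (13, 15), (15, 1), (15, 6), (15, 9), (15, 14), (16, 1), (16, 6), (16, 9), (16, 14), (18, 0), (18, 1), (18, 6), (18, 7), (18, 8), (18, 9), (18, 14), (18, 15), (21, 0), (21, 1), (21, 6), (21, 7), (21, 8), (21, 9), (21, 14), (21, 15), (23, 1), (23, 6), (23, 9), (23, 14), (24, 1), (24, 6), (24, 9), (24, 14), (26, 0), (26, 1), (26, 6), (26, 7), (26, 8), (26, 9), (26, 14), (26, 15), (29, 0), (29, 1), (29, 6), (29, 7), (29, 8), (29, 9), (29, 14), (29, 15), (31, 1), (31, 6), (31, 9), (31, 14)]
Holes: [(0, 1), (0, 6), (0, 9), (0, 14), (2, 0), (2, 1), (2, 6), (2, 7), (2, 8), (2, 9), (2, 14), (2, 15), (5, 0), (5, 1), (5, 6), (5, 7), (5, 8), (5, 9), (5, 14), (5, 15), (7, 1), (7, 6), (7, 9), (7, 14), (8, 1), (8, 6), (8, 9), (8, 14), (10, 0), (10, 1), (10, 6), (10, 7), (10, 8), (10, 9), (10, 14), (10, 15), (13, 0), (13, 1), (13, 6), (13, 7), (13, 8), (13, 9), (13, 14), (13, 15), (15, 1), (15, 6), (15, 9), (15, 14), (16, 1), (16, 6), (16, 9), (16, 14), (18, 0), (18, 1), (18, 6), (18, 7), (18, 8), (18, 9), (18, 14), (18, 15), (21, 0), (21, 1), (21, 6), (21, 7), (21, 8), (21, 9), (21, 14), (21, 15), (23, 1), (23, 6), (23, 9), (23, 14), (24, 1), (24, 6), (24, 9), (24, 14), (26, 0), (26, 1), (26, 6), (26, 7), (26, 8), (26, 9), (26, 14), (26, 15), (29, 0), (29, 1), (29, 6), (29, 7), (29, 8), (29, 9), (29, 14), (29, 15), (31, 1), (31, 6), (31, 9), (31, 14)]

Answer: yes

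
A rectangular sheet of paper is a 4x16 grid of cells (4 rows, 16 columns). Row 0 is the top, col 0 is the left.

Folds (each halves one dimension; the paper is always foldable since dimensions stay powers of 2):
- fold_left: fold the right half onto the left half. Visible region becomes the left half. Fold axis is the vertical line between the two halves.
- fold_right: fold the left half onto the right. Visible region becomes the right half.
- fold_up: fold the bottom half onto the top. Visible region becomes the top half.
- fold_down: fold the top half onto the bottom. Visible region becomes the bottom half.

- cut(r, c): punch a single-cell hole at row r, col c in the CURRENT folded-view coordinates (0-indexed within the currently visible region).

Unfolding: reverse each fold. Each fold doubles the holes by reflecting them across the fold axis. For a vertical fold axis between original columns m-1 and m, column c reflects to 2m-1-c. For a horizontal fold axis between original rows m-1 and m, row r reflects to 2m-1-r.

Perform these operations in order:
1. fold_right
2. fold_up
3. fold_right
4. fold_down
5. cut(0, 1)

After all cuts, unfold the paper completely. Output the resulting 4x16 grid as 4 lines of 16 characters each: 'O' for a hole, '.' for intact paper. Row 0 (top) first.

Answer: ..O..O....O..O..
..O..O....O..O..
..O..O....O..O..
..O..O....O..O..

Derivation:
Op 1 fold_right: fold axis v@8; visible region now rows[0,4) x cols[8,16) = 4x8
Op 2 fold_up: fold axis h@2; visible region now rows[0,2) x cols[8,16) = 2x8
Op 3 fold_right: fold axis v@12; visible region now rows[0,2) x cols[12,16) = 2x4
Op 4 fold_down: fold axis h@1; visible region now rows[1,2) x cols[12,16) = 1x4
Op 5 cut(0, 1): punch at orig (1,13); cuts so far [(1, 13)]; region rows[1,2) x cols[12,16) = 1x4
Unfold 1 (reflect across h@1): 2 holes -> [(0, 13), (1, 13)]
Unfold 2 (reflect across v@12): 4 holes -> [(0, 10), (0, 13), (1, 10), (1, 13)]
Unfold 3 (reflect across h@2): 8 holes -> [(0, 10), (0, 13), (1, 10), (1, 13), (2, 10), (2, 13), (3, 10), (3, 13)]
Unfold 4 (reflect across v@8): 16 holes -> [(0, 2), (0, 5), (0, 10), (0, 13), (1, 2), (1, 5), (1, 10), (1, 13), (2, 2), (2, 5), (2, 10), (2, 13), (3, 2), (3, 5), (3, 10), (3, 13)]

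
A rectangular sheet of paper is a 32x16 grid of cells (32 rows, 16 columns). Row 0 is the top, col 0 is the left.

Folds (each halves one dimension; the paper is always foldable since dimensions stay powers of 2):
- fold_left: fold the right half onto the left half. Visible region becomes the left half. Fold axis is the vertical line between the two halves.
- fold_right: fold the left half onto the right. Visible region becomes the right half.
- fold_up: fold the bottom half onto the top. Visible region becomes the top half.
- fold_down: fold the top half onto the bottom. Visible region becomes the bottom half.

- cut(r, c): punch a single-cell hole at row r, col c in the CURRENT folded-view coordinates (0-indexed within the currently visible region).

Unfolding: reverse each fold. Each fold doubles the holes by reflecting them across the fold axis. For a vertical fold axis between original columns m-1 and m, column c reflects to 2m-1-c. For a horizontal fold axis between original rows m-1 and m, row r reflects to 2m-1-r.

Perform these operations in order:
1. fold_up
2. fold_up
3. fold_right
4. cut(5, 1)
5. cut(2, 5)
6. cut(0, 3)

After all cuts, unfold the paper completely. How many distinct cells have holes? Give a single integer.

Answer: 24

Derivation:
Op 1 fold_up: fold axis h@16; visible region now rows[0,16) x cols[0,16) = 16x16
Op 2 fold_up: fold axis h@8; visible region now rows[0,8) x cols[0,16) = 8x16
Op 3 fold_right: fold axis v@8; visible region now rows[0,8) x cols[8,16) = 8x8
Op 4 cut(5, 1): punch at orig (5,9); cuts so far [(5, 9)]; region rows[0,8) x cols[8,16) = 8x8
Op 5 cut(2, 5): punch at orig (2,13); cuts so far [(2, 13), (5, 9)]; region rows[0,8) x cols[8,16) = 8x8
Op 6 cut(0, 3): punch at orig (0,11); cuts so far [(0, 11), (2, 13), (5, 9)]; region rows[0,8) x cols[8,16) = 8x8
Unfold 1 (reflect across v@8): 6 holes -> [(0, 4), (0, 11), (2, 2), (2, 13), (5, 6), (5, 9)]
Unfold 2 (reflect across h@8): 12 holes -> [(0, 4), (0, 11), (2, 2), (2, 13), (5, 6), (5, 9), (10, 6), (10, 9), (13, 2), (13, 13), (15, 4), (15, 11)]
Unfold 3 (reflect across h@16): 24 holes -> [(0, 4), (0, 11), (2, 2), (2, 13), (5, 6), (5, 9), (10, 6), (10, 9), (13, 2), (13, 13), (15, 4), (15, 11), (16, 4), (16, 11), (18, 2), (18, 13), (21, 6), (21, 9), (26, 6), (26, 9), (29, 2), (29, 13), (31, 4), (31, 11)]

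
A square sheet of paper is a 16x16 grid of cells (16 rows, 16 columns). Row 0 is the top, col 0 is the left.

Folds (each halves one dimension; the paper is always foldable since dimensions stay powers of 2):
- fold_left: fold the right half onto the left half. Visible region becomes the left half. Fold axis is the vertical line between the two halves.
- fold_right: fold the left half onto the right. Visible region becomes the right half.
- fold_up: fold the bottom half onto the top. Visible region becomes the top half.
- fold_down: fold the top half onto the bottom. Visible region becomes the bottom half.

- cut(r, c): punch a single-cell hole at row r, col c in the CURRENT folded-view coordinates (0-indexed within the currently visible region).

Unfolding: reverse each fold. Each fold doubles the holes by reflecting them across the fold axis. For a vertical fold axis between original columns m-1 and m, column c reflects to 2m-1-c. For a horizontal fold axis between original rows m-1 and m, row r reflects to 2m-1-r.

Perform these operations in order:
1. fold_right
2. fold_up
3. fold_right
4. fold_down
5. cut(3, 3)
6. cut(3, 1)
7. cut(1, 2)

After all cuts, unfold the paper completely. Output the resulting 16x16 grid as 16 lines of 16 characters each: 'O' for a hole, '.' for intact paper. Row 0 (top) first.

Answer: O.O..O.OO.O..O.O
................
.O....O..O....O.
................
................
.O....O..O....O.
................
O.O..O.OO.O..O.O
O.O..O.OO.O..O.O
................
.O....O..O....O.
................
................
.O....O..O....O.
................
O.O..O.OO.O..O.O

Derivation:
Op 1 fold_right: fold axis v@8; visible region now rows[0,16) x cols[8,16) = 16x8
Op 2 fold_up: fold axis h@8; visible region now rows[0,8) x cols[8,16) = 8x8
Op 3 fold_right: fold axis v@12; visible region now rows[0,8) x cols[12,16) = 8x4
Op 4 fold_down: fold axis h@4; visible region now rows[4,8) x cols[12,16) = 4x4
Op 5 cut(3, 3): punch at orig (7,15); cuts so far [(7, 15)]; region rows[4,8) x cols[12,16) = 4x4
Op 6 cut(3, 1): punch at orig (7,13); cuts so far [(7, 13), (7, 15)]; region rows[4,8) x cols[12,16) = 4x4
Op 7 cut(1, 2): punch at orig (5,14); cuts so far [(5, 14), (7, 13), (7, 15)]; region rows[4,8) x cols[12,16) = 4x4
Unfold 1 (reflect across h@4): 6 holes -> [(0, 13), (0, 15), (2, 14), (5, 14), (7, 13), (7, 15)]
Unfold 2 (reflect across v@12): 12 holes -> [(0, 8), (0, 10), (0, 13), (0, 15), (2, 9), (2, 14), (5, 9), (5, 14), (7, 8), (7, 10), (7, 13), (7, 15)]
Unfold 3 (reflect across h@8): 24 holes -> [(0, 8), (0, 10), (0, 13), (0, 15), (2, 9), (2, 14), (5, 9), (5, 14), (7, 8), (7, 10), (7, 13), (7, 15), (8, 8), (8, 10), (8, 13), (8, 15), (10, 9), (10, 14), (13, 9), (13, 14), (15, 8), (15, 10), (15, 13), (15, 15)]
Unfold 4 (reflect across v@8): 48 holes -> [(0, 0), (0, 2), (0, 5), (0, 7), (0, 8), (0, 10), (0, 13), (0, 15), (2, 1), (2, 6), (2, 9), (2, 14), (5, 1), (5, 6), (5, 9), (5, 14), (7, 0), (7, 2), (7, 5), (7, 7), (7, 8), (7, 10), (7, 13), (7, 15), (8, 0), (8, 2), (8, 5), (8, 7), (8, 8), (8, 10), (8, 13), (8, 15), (10, 1), (10, 6), (10, 9), (10, 14), (13, 1), (13, 6), (13, 9), (13, 14), (15, 0), (15, 2), (15, 5), (15, 7), (15, 8), (15, 10), (15, 13), (15, 15)]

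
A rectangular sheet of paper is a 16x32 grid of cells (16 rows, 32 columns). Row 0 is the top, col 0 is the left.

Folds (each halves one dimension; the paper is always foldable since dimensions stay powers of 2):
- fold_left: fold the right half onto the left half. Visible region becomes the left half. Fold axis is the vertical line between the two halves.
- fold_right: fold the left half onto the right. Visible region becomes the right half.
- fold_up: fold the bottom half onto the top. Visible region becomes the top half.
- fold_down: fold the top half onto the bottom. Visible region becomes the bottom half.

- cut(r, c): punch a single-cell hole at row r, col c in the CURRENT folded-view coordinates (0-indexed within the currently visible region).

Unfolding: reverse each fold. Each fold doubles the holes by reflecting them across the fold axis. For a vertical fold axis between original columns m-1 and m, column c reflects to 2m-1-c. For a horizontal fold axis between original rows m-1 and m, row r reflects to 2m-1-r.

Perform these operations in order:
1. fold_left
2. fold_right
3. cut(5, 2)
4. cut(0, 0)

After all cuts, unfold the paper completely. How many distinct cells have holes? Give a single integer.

Answer: 8

Derivation:
Op 1 fold_left: fold axis v@16; visible region now rows[0,16) x cols[0,16) = 16x16
Op 2 fold_right: fold axis v@8; visible region now rows[0,16) x cols[8,16) = 16x8
Op 3 cut(5, 2): punch at orig (5,10); cuts so far [(5, 10)]; region rows[0,16) x cols[8,16) = 16x8
Op 4 cut(0, 0): punch at orig (0,8); cuts so far [(0, 8), (5, 10)]; region rows[0,16) x cols[8,16) = 16x8
Unfold 1 (reflect across v@8): 4 holes -> [(0, 7), (0, 8), (5, 5), (5, 10)]
Unfold 2 (reflect across v@16): 8 holes -> [(0, 7), (0, 8), (0, 23), (0, 24), (5, 5), (5, 10), (5, 21), (5, 26)]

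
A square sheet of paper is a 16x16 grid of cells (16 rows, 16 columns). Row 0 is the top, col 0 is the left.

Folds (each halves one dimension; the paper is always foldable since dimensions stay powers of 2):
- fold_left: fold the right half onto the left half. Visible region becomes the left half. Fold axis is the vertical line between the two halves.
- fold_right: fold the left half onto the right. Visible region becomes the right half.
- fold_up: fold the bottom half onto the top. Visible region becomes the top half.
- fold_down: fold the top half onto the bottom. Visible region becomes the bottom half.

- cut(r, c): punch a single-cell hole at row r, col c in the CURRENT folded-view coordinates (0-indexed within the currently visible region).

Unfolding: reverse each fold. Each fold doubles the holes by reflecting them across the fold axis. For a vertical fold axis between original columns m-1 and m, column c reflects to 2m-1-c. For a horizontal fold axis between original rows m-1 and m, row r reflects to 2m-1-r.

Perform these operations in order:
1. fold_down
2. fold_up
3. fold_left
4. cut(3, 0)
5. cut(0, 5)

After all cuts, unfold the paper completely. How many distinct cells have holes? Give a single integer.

Answer: 16

Derivation:
Op 1 fold_down: fold axis h@8; visible region now rows[8,16) x cols[0,16) = 8x16
Op 2 fold_up: fold axis h@12; visible region now rows[8,12) x cols[0,16) = 4x16
Op 3 fold_left: fold axis v@8; visible region now rows[8,12) x cols[0,8) = 4x8
Op 4 cut(3, 0): punch at orig (11,0); cuts so far [(11, 0)]; region rows[8,12) x cols[0,8) = 4x8
Op 5 cut(0, 5): punch at orig (8,5); cuts so far [(8, 5), (11, 0)]; region rows[8,12) x cols[0,8) = 4x8
Unfold 1 (reflect across v@8): 4 holes -> [(8, 5), (8, 10), (11, 0), (11, 15)]
Unfold 2 (reflect across h@12): 8 holes -> [(8, 5), (8, 10), (11, 0), (11, 15), (12, 0), (12, 15), (15, 5), (15, 10)]
Unfold 3 (reflect across h@8): 16 holes -> [(0, 5), (0, 10), (3, 0), (3, 15), (4, 0), (4, 15), (7, 5), (7, 10), (8, 5), (8, 10), (11, 0), (11, 15), (12, 0), (12, 15), (15, 5), (15, 10)]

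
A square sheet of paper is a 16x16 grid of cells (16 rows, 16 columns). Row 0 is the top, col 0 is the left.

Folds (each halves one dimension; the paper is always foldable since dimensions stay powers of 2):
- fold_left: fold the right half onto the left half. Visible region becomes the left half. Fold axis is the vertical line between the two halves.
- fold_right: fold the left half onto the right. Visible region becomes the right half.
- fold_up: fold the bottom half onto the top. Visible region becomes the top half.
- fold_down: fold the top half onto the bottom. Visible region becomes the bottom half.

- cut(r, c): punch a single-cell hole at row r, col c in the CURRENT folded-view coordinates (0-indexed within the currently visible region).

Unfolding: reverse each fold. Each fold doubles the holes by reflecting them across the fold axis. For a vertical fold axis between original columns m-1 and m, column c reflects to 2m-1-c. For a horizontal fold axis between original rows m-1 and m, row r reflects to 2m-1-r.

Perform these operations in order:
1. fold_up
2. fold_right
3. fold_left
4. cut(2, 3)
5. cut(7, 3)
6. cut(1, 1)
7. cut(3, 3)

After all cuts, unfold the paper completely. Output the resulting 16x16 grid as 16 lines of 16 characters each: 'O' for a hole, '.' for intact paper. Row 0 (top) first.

Op 1 fold_up: fold axis h@8; visible region now rows[0,8) x cols[0,16) = 8x16
Op 2 fold_right: fold axis v@8; visible region now rows[0,8) x cols[8,16) = 8x8
Op 3 fold_left: fold axis v@12; visible region now rows[0,8) x cols[8,12) = 8x4
Op 4 cut(2, 3): punch at orig (2,11); cuts so far [(2, 11)]; region rows[0,8) x cols[8,12) = 8x4
Op 5 cut(7, 3): punch at orig (7,11); cuts so far [(2, 11), (7, 11)]; region rows[0,8) x cols[8,12) = 8x4
Op 6 cut(1, 1): punch at orig (1,9); cuts so far [(1, 9), (2, 11), (7, 11)]; region rows[0,8) x cols[8,12) = 8x4
Op 7 cut(3, 3): punch at orig (3,11); cuts so far [(1, 9), (2, 11), (3, 11), (7, 11)]; region rows[0,8) x cols[8,12) = 8x4
Unfold 1 (reflect across v@12): 8 holes -> [(1, 9), (1, 14), (2, 11), (2, 12), (3, 11), (3, 12), (7, 11), (7, 12)]
Unfold 2 (reflect across v@8): 16 holes -> [(1, 1), (1, 6), (1, 9), (1, 14), (2, 3), (2, 4), (2, 11), (2, 12), (3, 3), (3, 4), (3, 11), (3, 12), (7, 3), (7, 4), (7, 11), (7, 12)]
Unfold 3 (reflect across h@8): 32 holes -> [(1, 1), (1, 6), (1, 9), (1, 14), (2, 3), (2, 4), (2, 11), (2, 12), (3, 3), (3, 4), (3, 11), (3, 12), (7, 3), (7, 4), (7, 11), (7, 12), (8, 3), (8, 4), (8, 11), (8, 12), (12, 3), (12, 4), (12, 11), (12, 12), (13, 3), (13, 4), (13, 11), (13, 12), (14, 1), (14, 6), (14, 9), (14, 14)]

Answer: ................
.O....O..O....O.
...OO......OO...
...OO......OO...
................
................
................
...OO......OO...
...OO......OO...
................
................
................
...OO......OO...
...OO......OO...
.O....O..O....O.
................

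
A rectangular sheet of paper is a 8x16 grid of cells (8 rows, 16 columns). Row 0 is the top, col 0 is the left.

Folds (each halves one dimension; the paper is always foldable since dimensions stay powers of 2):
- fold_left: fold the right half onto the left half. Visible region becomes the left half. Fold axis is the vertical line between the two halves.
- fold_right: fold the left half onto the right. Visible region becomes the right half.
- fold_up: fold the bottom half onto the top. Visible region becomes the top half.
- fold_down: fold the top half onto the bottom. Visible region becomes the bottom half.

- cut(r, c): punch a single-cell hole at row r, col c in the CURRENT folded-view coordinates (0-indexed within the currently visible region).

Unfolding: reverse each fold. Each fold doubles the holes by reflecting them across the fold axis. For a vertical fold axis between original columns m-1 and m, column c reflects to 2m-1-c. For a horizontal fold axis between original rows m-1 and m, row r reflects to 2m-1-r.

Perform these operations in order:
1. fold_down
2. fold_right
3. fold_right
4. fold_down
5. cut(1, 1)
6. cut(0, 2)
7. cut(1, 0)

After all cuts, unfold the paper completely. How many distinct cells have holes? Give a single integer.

Answer: 48

Derivation:
Op 1 fold_down: fold axis h@4; visible region now rows[4,8) x cols[0,16) = 4x16
Op 2 fold_right: fold axis v@8; visible region now rows[4,8) x cols[8,16) = 4x8
Op 3 fold_right: fold axis v@12; visible region now rows[4,8) x cols[12,16) = 4x4
Op 4 fold_down: fold axis h@6; visible region now rows[6,8) x cols[12,16) = 2x4
Op 5 cut(1, 1): punch at orig (7,13); cuts so far [(7, 13)]; region rows[6,8) x cols[12,16) = 2x4
Op 6 cut(0, 2): punch at orig (6,14); cuts so far [(6, 14), (7, 13)]; region rows[6,8) x cols[12,16) = 2x4
Op 7 cut(1, 0): punch at orig (7,12); cuts so far [(6, 14), (7, 12), (7, 13)]; region rows[6,8) x cols[12,16) = 2x4
Unfold 1 (reflect across h@6): 6 holes -> [(4, 12), (4, 13), (5, 14), (6, 14), (7, 12), (7, 13)]
Unfold 2 (reflect across v@12): 12 holes -> [(4, 10), (4, 11), (4, 12), (4, 13), (5, 9), (5, 14), (6, 9), (6, 14), (7, 10), (7, 11), (7, 12), (7, 13)]
Unfold 3 (reflect across v@8): 24 holes -> [(4, 2), (4, 3), (4, 4), (4, 5), (4, 10), (4, 11), (4, 12), (4, 13), (5, 1), (5, 6), (5, 9), (5, 14), (6, 1), (6, 6), (6, 9), (6, 14), (7, 2), (7, 3), (7, 4), (7, 5), (7, 10), (7, 11), (7, 12), (7, 13)]
Unfold 4 (reflect across h@4): 48 holes -> [(0, 2), (0, 3), (0, 4), (0, 5), (0, 10), (0, 11), (0, 12), (0, 13), (1, 1), (1, 6), (1, 9), (1, 14), (2, 1), (2, 6), (2, 9), (2, 14), (3, 2), (3, 3), (3, 4), (3, 5), (3, 10), (3, 11), (3, 12), (3, 13), (4, 2), (4, 3), (4, 4), (4, 5), (4, 10), (4, 11), (4, 12), (4, 13), (5, 1), (5, 6), (5, 9), (5, 14), (6, 1), (6, 6), (6, 9), (6, 14), (7, 2), (7, 3), (7, 4), (7, 5), (7, 10), (7, 11), (7, 12), (7, 13)]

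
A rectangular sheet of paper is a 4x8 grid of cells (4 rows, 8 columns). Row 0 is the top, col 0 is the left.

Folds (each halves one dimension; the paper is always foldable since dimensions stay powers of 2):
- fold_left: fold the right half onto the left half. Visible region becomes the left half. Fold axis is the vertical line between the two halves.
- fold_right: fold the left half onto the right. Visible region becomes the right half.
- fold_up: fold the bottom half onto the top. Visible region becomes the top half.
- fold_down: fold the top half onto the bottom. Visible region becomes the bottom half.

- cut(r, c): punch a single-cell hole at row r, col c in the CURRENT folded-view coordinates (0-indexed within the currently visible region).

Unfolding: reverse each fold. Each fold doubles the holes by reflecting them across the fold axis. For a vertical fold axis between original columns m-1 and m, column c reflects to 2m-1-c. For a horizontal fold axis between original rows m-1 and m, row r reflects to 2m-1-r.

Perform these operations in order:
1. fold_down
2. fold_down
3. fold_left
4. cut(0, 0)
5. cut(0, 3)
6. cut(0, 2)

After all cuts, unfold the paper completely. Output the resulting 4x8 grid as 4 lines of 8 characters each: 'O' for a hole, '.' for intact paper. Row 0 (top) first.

Op 1 fold_down: fold axis h@2; visible region now rows[2,4) x cols[0,8) = 2x8
Op 2 fold_down: fold axis h@3; visible region now rows[3,4) x cols[0,8) = 1x8
Op 3 fold_left: fold axis v@4; visible region now rows[3,4) x cols[0,4) = 1x4
Op 4 cut(0, 0): punch at orig (3,0); cuts so far [(3, 0)]; region rows[3,4) x cols[0,4) = 1x4
Op 5 cut(0, 3): punch at orig (3,3); cuts so far [(3, 0), (3, 3)]; region rows[3,4) x cols[0,4) = 1x4
Op 6 cut(0, 2): punch at orig (3,2); cuts so far [(3, 0), (3, 2), (3, 3)]; region rows[3,4) x cols[0,4) = 1x4
Unfold 1 (reflect across v@4): 6 holes -> [(3, 0), (3, 2), (3, 3), (3, 4), (3, 5), (3, 7)]
Unfold 2 (reflect across h@3): 12 holes -> [(2, 0), (2, 2), (2, 3), (2, 4), (2, 5), (2, 7), (3, 0), (3, 2), (3, 3), (3, 4), (3, 5), (3, 7)]
Unfold 3 (reflect across h@2): 24 holes -> [(0, 0), (0, 2), (0, 3), (0, 4), (0, 5), (0, 7), (1, 0), (1, 2), (1, 3), (1, 4), (1, 5), (1, 7), (2, 0), (2, 2), (2, 3), (2, 4), (2, 5), (2, 7), (3, 0), (3, 2), (3, 3), (3, 4), (3, 5), (3, 7)]

Answer: O.OOOO.O
O.OOOO.O
O.OOOO.O
O.OOOO.O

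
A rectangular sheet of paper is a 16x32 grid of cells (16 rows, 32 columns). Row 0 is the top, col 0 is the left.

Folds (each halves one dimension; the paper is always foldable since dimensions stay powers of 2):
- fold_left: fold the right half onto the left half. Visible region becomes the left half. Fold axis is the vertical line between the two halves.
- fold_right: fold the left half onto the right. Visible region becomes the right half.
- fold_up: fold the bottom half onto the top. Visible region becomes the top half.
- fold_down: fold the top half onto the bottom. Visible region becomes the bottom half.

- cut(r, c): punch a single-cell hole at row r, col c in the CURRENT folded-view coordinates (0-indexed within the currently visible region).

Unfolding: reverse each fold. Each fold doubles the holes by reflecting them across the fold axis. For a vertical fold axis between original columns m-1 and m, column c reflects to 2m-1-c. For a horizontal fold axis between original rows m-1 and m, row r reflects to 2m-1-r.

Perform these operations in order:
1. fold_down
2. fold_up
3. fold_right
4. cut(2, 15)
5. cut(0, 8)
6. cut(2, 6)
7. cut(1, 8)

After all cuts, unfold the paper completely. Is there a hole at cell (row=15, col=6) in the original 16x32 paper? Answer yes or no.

Op 1 fold_down: fold axis h@8; visible region now rows[8,16) x cols[0,32) = 8x32
Op 2 fold_up: fold axis h@12; visible region now rows[8,12) x cols[0,32) = 4x32
Op 3 fold_right: fold axis v@16; visible region now rows[8,12) x cols[16,32) = 4x16
Op 4 cut(2, 15): punch at orig (10,31); cuts so far [(10, 31)]; region rows[8,12) x cols[16,32) = 4x16
Op 5 cut(0, 8): punch at orig (8,24); cuts so far [(8, 24), (10, 31)]; region rows[8,12) x cols[16,32) = 4x16
Op 6 cut(2, 6): punch at orig (10,22); cuts so far [(8, 24), (10, 22), (10, 31)]; region rows[8,12) x cols[16,32) = 4x16
Op 7 cut(1, 8): punch at orig (9,24); cuts so far [(8, 24), (9, 24), (10, 22), (10, 31)]; region rows[8,12) x cols[16,32) = 4x16
Unfold 1 (reflect across v@16): 8 holes -> [(8, 7), (8, 24), (9, 7), (9, 24), (10, 0), (10, 9), (10, 22), (10, 31)]
Unfold 2 (reflect across h@12): 16 holes -> [(8, 7), (8, 24), (9, 7), (9, 24), (10, 0), (10, 9), (10, 22), (10, 31), (13, 0), (13, 9), (13, 22), (13, 31), (14, 7), (14, 24), (15, 7), (15, 24)]
Unfold 3 (reflect across h@8): 32 holes -> [(0, 7), (0, 24), (1, 7), (1, 24), (2, 0), (2, 9), (2, 22), (2, 31), (5, 0), (5, 9), (5, 22), (5, 31), (6, 7), (6, 24), (7, 7), (7, 24), (8, 7), (8, 24), (9, 7), (9, 24), (10, 0), (10, 9), (10, 22), (10, 31), (13, 0), (13, 9), (13, 22), (13, 31), (14, 7), (14, 24), (15, 7), (15, 24)]
Holes: [(0, 7), (0, 24), (1, 7), (1, 24), (2, 0), (2, 9), (2, 22), (2, 31), (5, 0), (5, 9), (5, 22), (5, 31), (6, 7), (6, 24), (7, 7), (7, 24), (8, 7), (8, 24), (9, 7), (9, 24), (10, 0), (10, 9), (10, 22), (10, 31), (13, 0), (13, 9), (13, 22), (13, 31), (14, 7), (14, 24), (15, 7), (15, 24)]

Answer: no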